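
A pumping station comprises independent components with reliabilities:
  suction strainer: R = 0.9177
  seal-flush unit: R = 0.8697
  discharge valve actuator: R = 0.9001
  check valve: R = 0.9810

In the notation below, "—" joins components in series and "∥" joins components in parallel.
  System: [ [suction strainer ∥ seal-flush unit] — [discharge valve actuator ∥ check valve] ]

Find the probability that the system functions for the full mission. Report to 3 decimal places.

0.987

Parallel (suction strainer and seal-flush unit): 1 − (1 − 0.91770)(1 − 0.86970) = 0.98928
Parallel (discharge valve actuator and check valve): 1 − (1 − 0.90010)(1 − 0.98100) = 0.99810
Series ([0.98928] and [0.99810]): 0.98928 × 0.99810 = 0.987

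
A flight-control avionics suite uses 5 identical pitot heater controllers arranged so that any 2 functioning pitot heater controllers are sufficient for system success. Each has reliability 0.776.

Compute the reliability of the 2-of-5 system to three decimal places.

R = Σ_{i=2}^{5} C(5,i) p^i (1−p)^{5−i} with p = 0.776
C(5,2)·0.776^2·0.224^3 = 0.06768
C(5,3)·0.776^3·0.224^2 = 0.23447
C(5,4)·0.776^4·0.224^1 = 0.40613
C(5,5)·0.776^5·0.224^0 = 0.28139
Sum = 0.990

0.990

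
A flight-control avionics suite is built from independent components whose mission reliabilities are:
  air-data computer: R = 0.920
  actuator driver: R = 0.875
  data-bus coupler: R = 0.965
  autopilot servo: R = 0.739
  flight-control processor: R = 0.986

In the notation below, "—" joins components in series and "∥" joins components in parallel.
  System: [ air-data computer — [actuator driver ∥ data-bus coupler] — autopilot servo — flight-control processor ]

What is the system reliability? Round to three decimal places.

0.667

Parallel (actuator driver and data-bus coupler): 1 − (1 − 0.87500)(1 − 0.96500) = 0.99563
Series (air-data computer, [0.99563], autopilot servo, and flight-control processor): 0.92000 × 0.99563 × 0.73900 × 0.98600 = 0.667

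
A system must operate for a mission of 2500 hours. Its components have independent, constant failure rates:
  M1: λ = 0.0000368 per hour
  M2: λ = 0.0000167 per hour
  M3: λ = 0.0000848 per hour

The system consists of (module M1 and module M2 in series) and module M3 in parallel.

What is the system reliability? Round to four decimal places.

R(M1) = exp(−0.0000368 × 2500) = 0.912105
R(M2) = exp(−0.0000167 × 2500) = 0.959110
R(M3) = exp(−0.0000848 × 2500) = 0.808965
Series (M1 and M2): 0.912105 × 0.959110 = 0.874809
Parallel ([0.874809] and M3): 1 − (1 − 0.874809)(1 − 0.808965) = 0.9761

0.9761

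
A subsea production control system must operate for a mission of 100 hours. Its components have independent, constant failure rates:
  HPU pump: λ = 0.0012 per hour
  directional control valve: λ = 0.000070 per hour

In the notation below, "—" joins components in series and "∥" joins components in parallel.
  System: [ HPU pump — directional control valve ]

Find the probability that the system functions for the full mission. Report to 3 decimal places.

0.881

R(HPU pump) = exp(−0.0012 × 100) = 0.88692
R(directional control valve) = exp(−0.000070 × 100) = 0.99302
Series (HPU pump and directional control valve): 0.88692 × 0.99302 = 0.881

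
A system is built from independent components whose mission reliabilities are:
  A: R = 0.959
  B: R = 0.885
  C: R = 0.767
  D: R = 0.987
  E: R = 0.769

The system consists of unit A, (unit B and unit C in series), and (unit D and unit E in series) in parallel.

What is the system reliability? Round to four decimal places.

Series (B and C): 0.885000 × 0.767000 = 0.678795
Series (D and E): 0.987000 × 0.769000 = 0.759003
Parallel (A, [0.678795], and [0.759003]): 1 − (1 − 0.959000)(1 − 0.678795)(1 − 0.759003) = 0.9968

0.9968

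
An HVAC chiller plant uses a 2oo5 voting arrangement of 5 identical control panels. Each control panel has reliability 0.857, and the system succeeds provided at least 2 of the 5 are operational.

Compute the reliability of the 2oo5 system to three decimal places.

0.998

R = Σ_{i=2}^{5} C(5,i) p^i (1−p)^{5−i} with p = 0.857
C(5,2)·0.857^2·0.143^3 = 0.02148
C(5,3)·0.857^3·0.143^2 = 0.12871
C(5,4)·0.857^4·0.143^1 = 0.38568
C(5,5)·0.857^5·0.143^0 = 0.46228
Sum = 0.998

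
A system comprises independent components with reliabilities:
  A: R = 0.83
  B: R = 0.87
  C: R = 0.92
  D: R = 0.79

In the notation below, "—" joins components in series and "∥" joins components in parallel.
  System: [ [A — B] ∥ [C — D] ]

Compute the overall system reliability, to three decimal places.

Series (A and B): 0.83000 × 0.87000 = 0.72210
Series (C and D): 0.92000 × 0.79000 = 0.72680
Parallel ([0.72210] and [0.72680]): 1 − (1 − 0.72210)(1 − 0.72680) = 0.924

0.924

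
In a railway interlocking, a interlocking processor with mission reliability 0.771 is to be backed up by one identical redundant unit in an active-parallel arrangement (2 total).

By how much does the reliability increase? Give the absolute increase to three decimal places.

0.177

R_before = 0.771
R_after = 1 − (1 − 0.771)^2 = 0.948
ΔR = 0.948 − 0.771 = 0.177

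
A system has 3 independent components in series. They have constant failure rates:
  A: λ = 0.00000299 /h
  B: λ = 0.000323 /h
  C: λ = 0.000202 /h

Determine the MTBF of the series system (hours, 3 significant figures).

1890

Series of exponential components: λ_sys = Σ λ_i
λ_sys = 0.00000299 + 0.000323 + 0.000202 = 5.2799e-04 /h
MTBF = 1 / λ_sys = 1890 h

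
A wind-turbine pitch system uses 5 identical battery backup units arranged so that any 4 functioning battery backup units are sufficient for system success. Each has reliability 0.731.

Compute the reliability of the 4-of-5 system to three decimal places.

0.593

R = Σ_{i=4}^{5} C(5,i) p^i (1−p)^{5−i} with p = 0.731
C(5,4)·0.731^4·0.269^1 = 0.38405
C(5,5)·0.731^5·0.269^0 = 0.20873
Sum = 0.593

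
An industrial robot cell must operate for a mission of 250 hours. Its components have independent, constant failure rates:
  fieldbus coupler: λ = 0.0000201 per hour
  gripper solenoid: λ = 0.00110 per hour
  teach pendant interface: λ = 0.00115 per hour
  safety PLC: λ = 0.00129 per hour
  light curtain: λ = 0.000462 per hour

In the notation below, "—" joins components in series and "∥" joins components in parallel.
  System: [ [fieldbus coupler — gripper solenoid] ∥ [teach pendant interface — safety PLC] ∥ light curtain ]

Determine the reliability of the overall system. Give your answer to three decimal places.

0.988

R(fieldbus coupler) = exp(−0.0000201 × 250) = 0.99499
R(gripper solenoid) = exp(−0.00110 × 250) = 0.75957
R(teach pendant interface) = exp(−0.00115 × 250) = 0.75014
R(safety PLC) = exp(−0.00129 × 250) = 0.72434
R(light curtain) = exp(−0.000462 × 250) = 0.89092
Series (fieldbus coupler and gripper solenoid): 0.99499 × 0.75957 = 0.75576
Series (teach pendant interface and safety PLC): 0.75014 × 0.72434 = 0.54336
Parallel ([0.75576], [0.54336], and light curtain): 1 − (1 − 0.75576)(1 − 0.54336)(1 − 0.89092) = 0.988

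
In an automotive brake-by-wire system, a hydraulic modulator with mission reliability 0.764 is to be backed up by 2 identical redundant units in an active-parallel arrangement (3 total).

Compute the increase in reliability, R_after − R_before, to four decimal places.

R_before = 0.764
R_after = 1 − (1 − 0.764)^3 = 0.9869
ΔR = 0.9869 − 0.764 = 0.2229

0.2229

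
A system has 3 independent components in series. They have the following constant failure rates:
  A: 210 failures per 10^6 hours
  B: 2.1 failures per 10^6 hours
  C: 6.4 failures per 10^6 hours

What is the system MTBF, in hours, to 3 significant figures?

4580

Series of exponential components: λ_sys = Σ λ_i
λ_sys = 0.00021 + 0.0000021 + 0.0000064 = 2.1850e-04 /h
MTBF = 1 / λ_sys = 4580 h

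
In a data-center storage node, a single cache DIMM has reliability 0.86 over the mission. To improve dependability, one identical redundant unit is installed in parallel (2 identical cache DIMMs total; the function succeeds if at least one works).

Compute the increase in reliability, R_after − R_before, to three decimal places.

0.120

R_before = 0.86
R_after = 1 − (1 − 0.86)^2 = 0.980
ΔR = 0.980 − 0.86 = 0.120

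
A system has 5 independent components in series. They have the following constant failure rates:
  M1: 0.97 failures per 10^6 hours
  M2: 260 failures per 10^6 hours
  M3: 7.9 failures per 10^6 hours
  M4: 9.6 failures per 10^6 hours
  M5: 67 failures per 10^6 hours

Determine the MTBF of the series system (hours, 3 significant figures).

Series of exponential components: λ_sys = Σ λ_i
λ_sys = 0.00000097 + 0.00026 + 0.0000079 + 0.0000096 + 0.000067 = 3.4547e-04 /h
MTBF = 1 / λ_sys = 2890 h

2890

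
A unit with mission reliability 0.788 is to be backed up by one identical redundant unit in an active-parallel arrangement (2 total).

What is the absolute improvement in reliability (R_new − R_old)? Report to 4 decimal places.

R_before = 0.788
R_after = 1 − (1 − 0.788)^2 = 0.9551
ΔR = 0.9551 − 0.788 = 0.1671

0.1671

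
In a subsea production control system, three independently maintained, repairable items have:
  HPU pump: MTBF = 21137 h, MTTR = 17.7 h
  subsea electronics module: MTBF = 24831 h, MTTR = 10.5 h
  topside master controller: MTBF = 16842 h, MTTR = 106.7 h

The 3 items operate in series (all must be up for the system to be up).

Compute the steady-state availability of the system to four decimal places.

A(HPU pump) = MTBF/(MTBF+MTTR) = 21137/(21137+17.7) = 0.999163
A(subsea electronics module) = MTBF/(MTBF+MTTR) = 24831/(24831+10.5) = 0.999577
A(topside master controller) = MTBF/(MTBF+MTTR) = 16842/(16842+106.7) = 0.993705
Series availability: 0.999163 × 0.999577 × 0.993705 = 0.9925

0.9925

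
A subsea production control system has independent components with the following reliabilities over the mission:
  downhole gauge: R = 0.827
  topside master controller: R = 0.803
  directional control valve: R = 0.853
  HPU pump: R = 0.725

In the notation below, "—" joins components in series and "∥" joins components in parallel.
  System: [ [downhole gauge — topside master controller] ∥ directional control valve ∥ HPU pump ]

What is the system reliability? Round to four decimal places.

0.9864

Series (downhole gauge and topside master controller): 0.827000 × 0.803000 = 0.664081
Parallel ([0.664081], directional control valve, and HPU pump): 1 − (1 − 0.664081)(1 − 0.853000)(1 − 0.725000) = 0.9864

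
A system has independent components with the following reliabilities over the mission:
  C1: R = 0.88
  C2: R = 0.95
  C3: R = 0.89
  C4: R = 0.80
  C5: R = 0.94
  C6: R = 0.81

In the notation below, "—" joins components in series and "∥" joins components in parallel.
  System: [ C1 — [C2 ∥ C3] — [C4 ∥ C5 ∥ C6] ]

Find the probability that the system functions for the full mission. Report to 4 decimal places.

Parallel (C2 and C3): 1 − (1 − 0.950000)(1 − 0.890000) = 0.994500
Parallel (C4, C5, and C6): 1 − (1 − 0.800000)(1 − 0.940000)(1 − 0.810000) = 0.997720
Series (C1, [0.994500], and [0.997720]): 0.880000 × 0.994500 × 0.997720 = 0.8732

0.8732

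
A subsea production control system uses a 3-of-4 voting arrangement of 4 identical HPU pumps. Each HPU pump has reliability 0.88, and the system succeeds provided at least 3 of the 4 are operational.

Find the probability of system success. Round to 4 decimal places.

0.9268

R = Σ_{i=3}^{4} C(4,i) p^i (1−p)^{4−i} with p = 0.88
C(4,3)·0.88^3·0.12^1 = 0.327107
C(4,4)·0.88^4·0.12^0 = 0.599695
Sum = 0.9268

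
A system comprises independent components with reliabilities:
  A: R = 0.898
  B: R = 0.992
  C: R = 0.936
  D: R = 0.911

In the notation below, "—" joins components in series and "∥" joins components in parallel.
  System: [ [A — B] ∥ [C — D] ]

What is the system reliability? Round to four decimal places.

0.9839

Series (A and B): 0.898000 × 0.992000 = 0.890816
Series (C and D): 0.936000 × 0.911000 = 0.852696
Parallel ([0.890816] and [0.852696]): 1 − (1 − 0.890816)(1 − 0.852696) = 0.9839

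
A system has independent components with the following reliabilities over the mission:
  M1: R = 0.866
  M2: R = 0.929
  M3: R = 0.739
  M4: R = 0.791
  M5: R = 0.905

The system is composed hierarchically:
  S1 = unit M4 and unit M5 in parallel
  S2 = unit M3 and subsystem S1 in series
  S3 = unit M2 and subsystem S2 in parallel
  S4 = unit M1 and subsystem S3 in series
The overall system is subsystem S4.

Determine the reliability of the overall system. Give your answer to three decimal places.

0.849

Parallel (M4 and M5): 1 − (1 − 0.79100)(1 − 0.90500) = 0.98015
Series (M3 and [0.98015]): 0.73900 × 0.98015 = 0.72433
Parallel (M2 and [0.72433]): 1 − (1 − 0.92900)(1 − 0.72433) = 0.98043
Series (M1 and [0.98043]): 0.86600 × 0.98043 = 0.849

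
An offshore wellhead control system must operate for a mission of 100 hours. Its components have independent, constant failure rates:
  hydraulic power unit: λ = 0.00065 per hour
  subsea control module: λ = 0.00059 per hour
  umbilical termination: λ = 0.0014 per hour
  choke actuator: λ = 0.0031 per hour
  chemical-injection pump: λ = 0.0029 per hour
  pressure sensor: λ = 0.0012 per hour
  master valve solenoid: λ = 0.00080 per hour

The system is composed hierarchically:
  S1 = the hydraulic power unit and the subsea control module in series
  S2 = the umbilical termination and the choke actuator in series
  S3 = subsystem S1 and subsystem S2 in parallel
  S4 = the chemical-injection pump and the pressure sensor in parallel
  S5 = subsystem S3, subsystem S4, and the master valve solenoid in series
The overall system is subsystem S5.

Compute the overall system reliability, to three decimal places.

0.859

R(hydraulic power unit) = exp(−0.00065 × 100) = 0.93707
R(subsea control module) = exp(−0.00059 × 100) = 0.94271
R(umbilical termination) = exp(−0.0014 × 100) = 0.86936
R(choke actuator) = exp(−0.0031 × 100) = 0.73345
R(chemical-injection pump) = exp(−0.0029 × 100) = 0.74826
R(pressure sensor) = exp(−0.0012 × 100) = 0.88692
R(master valve solenoid) = exp(−0.00080 × 100) = 0.92312
Series (hydraulic power unit and subsea control module): 0.93707 × 0.94271 = 0.88339
Series (umbilical termination and choke actuator): 0.86936 × 0.73345 = 0.63763
Parallel ([0.88339] and [0.63763]): 1 − (1 − 0.88339)(1 − 0.63763) = 0.95774
Parallel (chemical-injection pump and pressure sensor): 1 − (1 − 0.74826)(1 − 0.88692) = 0.97153
Series ([0.95774], [0.97153], and master valve solenoid): 0.95774 × 0.97153 × 0.92312 = 0.859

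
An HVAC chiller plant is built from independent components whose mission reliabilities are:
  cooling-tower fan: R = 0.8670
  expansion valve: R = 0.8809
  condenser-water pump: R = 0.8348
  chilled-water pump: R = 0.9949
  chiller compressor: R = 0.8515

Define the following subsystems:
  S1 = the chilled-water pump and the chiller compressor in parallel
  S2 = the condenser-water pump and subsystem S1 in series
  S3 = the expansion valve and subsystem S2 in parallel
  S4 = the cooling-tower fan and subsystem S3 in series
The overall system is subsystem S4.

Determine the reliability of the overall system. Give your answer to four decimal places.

0.8499

Parallel (chilled-water pump and chiller compressor): 1 − (1 − 0.994900)(1 − 0.851500) = 0.999243
Series (condenser-water pump and [0.999243]): 0.834800 × 0.999243 = 0.834168
Parallel (expansion valve and [0.834168]): 1 − (1 − 0.880900)(1 − 0.834168) = 0.980249
Series (cooling-tower fan and [0.980249]): 0.867000 × 0.980249 = 0.8499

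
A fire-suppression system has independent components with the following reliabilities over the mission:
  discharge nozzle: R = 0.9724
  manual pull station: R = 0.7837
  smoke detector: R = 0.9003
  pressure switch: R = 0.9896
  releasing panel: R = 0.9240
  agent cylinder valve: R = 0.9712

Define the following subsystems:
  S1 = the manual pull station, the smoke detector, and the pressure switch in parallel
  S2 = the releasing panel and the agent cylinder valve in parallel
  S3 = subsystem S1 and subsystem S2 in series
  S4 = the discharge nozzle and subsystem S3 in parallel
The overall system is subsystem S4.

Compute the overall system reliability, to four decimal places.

Parallel (manual pull station, smoke detector, and pressure switch): 1 − (1 − 0.783700)(1 − 0.900300)(1 − 0.989600) = 0.999776
Parallel (releasing panel and agent cylinder valve): 1 − (1 − 0.924000)(1 − 0.971200) = 0.997811
Series ([0.999776] and [0.997811]): 0.999776 × 0.997811 = 0.997587
Parallel (discharge nozzle and [0.997587]): 1 − (1 − 0.972400)(1 − 0.997587) = 0.9999

0.9999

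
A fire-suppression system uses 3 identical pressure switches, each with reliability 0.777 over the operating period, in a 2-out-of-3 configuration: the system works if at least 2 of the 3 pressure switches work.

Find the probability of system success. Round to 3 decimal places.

R = Σ_{i=2}^{3} C(3,i) p^i (1−p)^{3−i} with p = 0.777
C(3,2)·0.777^2·0.223^1 = 0.40389
C(3,3)·0.777^3·0.223^0 = 0.46910
Sum = 0.873

0.873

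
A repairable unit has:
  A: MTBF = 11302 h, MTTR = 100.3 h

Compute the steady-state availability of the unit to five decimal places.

0.99120

A(A) = MTBF/(MTBF+MTTR) = 11302/(11302+100.3) = 0.99120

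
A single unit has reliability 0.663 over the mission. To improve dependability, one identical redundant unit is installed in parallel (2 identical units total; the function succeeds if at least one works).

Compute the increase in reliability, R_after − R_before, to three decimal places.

0.223

R_before = 0.663
R_after = 1 − (1 − 0.663)^2 = 0.886
ΔR = 0.886 − 0.663 = 0.223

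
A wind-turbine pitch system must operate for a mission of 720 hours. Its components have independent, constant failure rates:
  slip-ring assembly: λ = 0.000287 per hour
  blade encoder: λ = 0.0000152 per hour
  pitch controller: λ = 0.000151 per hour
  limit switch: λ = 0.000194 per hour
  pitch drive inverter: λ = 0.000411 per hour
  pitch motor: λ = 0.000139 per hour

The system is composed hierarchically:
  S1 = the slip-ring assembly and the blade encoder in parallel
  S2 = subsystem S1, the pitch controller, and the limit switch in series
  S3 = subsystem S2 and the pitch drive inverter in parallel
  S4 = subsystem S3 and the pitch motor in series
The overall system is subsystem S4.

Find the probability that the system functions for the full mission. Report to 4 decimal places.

0.8534

R(slip-ring assembly) = exp(−0.000287 × 720) = 0.813312
R(blade encoder) = exp(−0.0000152 × 720) = 0.989116
R(pitch controller) = exp(−0.000151 × 720) = 0.896982
R(limit switch) = exp(−0.000194 × 720) = 0.869636
R(pitch drive inverter) = exp(−0.000411 × 720) = 0.743847
R(pitch motor) = exp(−0.000139 × 720) = 0.904765
Parallel (slip-ring assembly and blade encoder): 1 − (1 − 0.813312)(1 − 0.989116) = 0.997968
Series ([0.997968], pitch controller, and limit switch): 0.997968 × 0.896982 × 0.869636 = 0.778463
Parallel ([0.778463] and pitch drive inverter): 1 − (1 − 0.778463)(1 − 0.743847) = 0.943253
Series ([0.943253] and pitch motor): 0.943253 × 0.904765 = 0.8534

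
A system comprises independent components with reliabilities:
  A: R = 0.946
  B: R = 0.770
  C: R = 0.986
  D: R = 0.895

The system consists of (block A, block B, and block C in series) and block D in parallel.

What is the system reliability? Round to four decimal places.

Series (A, B, and C): 0.946000 × 0.770000 × 0.986000 = 0.718222
Parallel ([0.718222] and D): 1 − (1 − 0.718222)(1 − 0.895000) = 0.9704

0.9704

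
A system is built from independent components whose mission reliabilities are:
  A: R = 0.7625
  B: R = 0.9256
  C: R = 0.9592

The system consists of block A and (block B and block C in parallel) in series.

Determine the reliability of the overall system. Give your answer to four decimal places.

0.7602

Parallel (B and C): 1 − (1 − 0.925600)(1 − 0.959200) = 0.996964
Series (A and [0.996964]): 0.762500 × 0.996964 = 0.7602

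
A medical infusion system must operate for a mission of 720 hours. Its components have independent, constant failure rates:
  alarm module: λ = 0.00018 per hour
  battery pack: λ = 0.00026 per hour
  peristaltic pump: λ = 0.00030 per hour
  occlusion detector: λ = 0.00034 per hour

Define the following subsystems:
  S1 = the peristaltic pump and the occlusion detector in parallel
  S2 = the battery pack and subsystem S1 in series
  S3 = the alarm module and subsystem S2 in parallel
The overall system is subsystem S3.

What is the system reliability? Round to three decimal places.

R(alarm module) = exp(−0.00018 × 720) = 0.87845
R(battery pack) = exp(−0.00026 × 720) = 0.82928
R(peristaltic pump) = exp(−0.00030 × 720) = 0.80574
R(occlusion detector) = exp(−0.00034 × 720) = 0.78286
Parallel (peristaltic pump and occlusion detector): 1 − (1 − 0.80574)(1 − 0.78286) = 0.95782
Series (battery pack and [0.95782]): 0.82928 × 0.95782 = 0.79430
Parallel (alarm module and [0.79430]): 1 − (1 − 0.87845)(1 − 0.79430) = 0.975

0.975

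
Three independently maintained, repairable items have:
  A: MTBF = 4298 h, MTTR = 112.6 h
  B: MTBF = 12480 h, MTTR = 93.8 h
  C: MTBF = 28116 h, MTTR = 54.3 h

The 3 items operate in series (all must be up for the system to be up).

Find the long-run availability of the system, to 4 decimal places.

0.9653

A(A) = MTBF/(MTBF+MTTR) = 4298/(4298+112.6) = 0.974471
A(B) = MTBF/(MTBF+MTTR) = 12480/(12480+93.8) = 0.992540
A(C) = MTBF/(MTBF+MTTR) = 28116/(28116+54.3) = 0.998072
Series availability: 0.974471 × 0.992540 × 0.998072 = 0.9653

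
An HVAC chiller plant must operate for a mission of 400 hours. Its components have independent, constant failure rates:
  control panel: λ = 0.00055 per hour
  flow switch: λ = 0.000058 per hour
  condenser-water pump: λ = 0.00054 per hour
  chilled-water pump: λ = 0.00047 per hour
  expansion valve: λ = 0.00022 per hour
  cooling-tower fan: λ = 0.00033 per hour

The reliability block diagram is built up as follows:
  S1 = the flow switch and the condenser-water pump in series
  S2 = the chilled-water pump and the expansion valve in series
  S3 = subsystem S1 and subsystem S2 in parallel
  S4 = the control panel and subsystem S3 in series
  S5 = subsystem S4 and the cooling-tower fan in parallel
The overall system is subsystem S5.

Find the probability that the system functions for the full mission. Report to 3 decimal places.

0.970

R(control panel) = exp(−0.00055 × 400) = 0.80252
R(flow switch) = exp(−0.000058 × 400) = 0.97707
R(condenser-water pump) = exp(−0.00054 × 400) = 0.80574
R(chilled-water pump) = exp(−0.00047 × 400) = 0.82861
R(expansion valve) = exp(−0.00022 × 400) = 0.91576
R(cooling-tower fan) = exp(−0.00033 × 400) = 0.87634
Series (flow switch and condenser-water pump): 0.97707 × 0.80574 = 0.78726
Series (chilled-water pump and expansion valve): 0.82861 × 0.91576 = 0.75881
Parallel ([0.78726] and [0.75881]): 1 − (1 − 0.78726)(1 − 0.75881) = 0.94869
Series (control panel and [0.94869]): 0.80252 × 0.94869 = 0.76134
Parallel ([0.76134] and cooling-tower fan): 1 − (1 − 0.76134)(1 − 0.87634) = 0.970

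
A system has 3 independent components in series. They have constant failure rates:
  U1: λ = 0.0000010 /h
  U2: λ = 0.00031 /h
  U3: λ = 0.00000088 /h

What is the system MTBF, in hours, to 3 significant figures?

Series of exponential components: λ_sys = Σ λ_i
λ_sys = 0.0000010 + 0.00031 + 0.00000088 = 3.1188e-04 /h
MTBF = 1 / λ_sys = 3210 h

3210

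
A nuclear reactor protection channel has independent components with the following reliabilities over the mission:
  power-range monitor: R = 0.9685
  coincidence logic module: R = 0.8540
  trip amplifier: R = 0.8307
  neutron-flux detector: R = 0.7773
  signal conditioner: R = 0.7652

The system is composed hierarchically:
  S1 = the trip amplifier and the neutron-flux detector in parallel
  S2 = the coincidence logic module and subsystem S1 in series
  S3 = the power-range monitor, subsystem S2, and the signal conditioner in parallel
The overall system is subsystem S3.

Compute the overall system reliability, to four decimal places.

0.9987

Parallel (trip amplifier and neutron-flux detector): 1 − (1 − 0.830700)(1 − 0.777300) = 0.962297
Series (coincidence logic module and [0.962297]): 0.854000 × 0.962297 = 0.821802
Parallel (power-range monitor, [0.821802], and signal conditioner): 1 − (1 − 0.968500)(1 − 0.821802)(1 − 0.765200) = 0.9987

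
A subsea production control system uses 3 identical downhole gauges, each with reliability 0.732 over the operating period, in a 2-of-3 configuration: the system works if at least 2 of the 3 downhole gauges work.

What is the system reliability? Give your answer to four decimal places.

R = Σ_{i=2}^{3} C(3,i) p^i (1−p)^{3−i} with p = 0.732
C(3,2)·0.732^2·0.268^1 = 0.430802
C(3,3)·0.732^3·0.268^0 = 0.392223
Sum = 0.8230

0.8230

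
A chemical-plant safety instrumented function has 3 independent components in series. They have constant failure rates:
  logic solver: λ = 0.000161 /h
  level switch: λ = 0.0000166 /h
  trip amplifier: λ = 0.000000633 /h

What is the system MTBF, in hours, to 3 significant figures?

Series of exponential components: λ_sys = Σ λ_i
λ_sys = 0.000161 + 0.0000166 + 0.000000633 = 1.7823e-04 /h
MTBF = 1 / λ_sys = 5610 h

5610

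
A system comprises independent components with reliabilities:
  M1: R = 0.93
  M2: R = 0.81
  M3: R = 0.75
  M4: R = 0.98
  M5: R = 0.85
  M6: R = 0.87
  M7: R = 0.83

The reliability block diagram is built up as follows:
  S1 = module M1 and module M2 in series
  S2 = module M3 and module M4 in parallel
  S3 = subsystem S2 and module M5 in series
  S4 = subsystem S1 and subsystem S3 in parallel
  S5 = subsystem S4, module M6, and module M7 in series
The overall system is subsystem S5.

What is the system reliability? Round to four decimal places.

0.6946

Series (M1 and M2): 0.930000 × 0.810000 = 0.753300
Parallel (M3 and M4): 1 − (1 − 0.750000)(1 − 0.980000) = 0.995000
Series ([0.995000] and M5): 0.995000 × 0.850000 = 0.845750
Parallel ([0.753300] and [0.845750]): 1 − (1 − 0.753300)(1 − 0.845750) = 0.961947
Series ([0.961947], M6, and M7): 0.961947 × 0.870000 × 0.830000 = 0.6946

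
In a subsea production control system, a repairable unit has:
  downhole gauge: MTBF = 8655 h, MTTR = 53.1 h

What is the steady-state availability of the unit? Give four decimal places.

A(downhole gauge) = MTBF/(MTBF+MTTR) = 8655/(8655+53.1) = 0.9939

0.9939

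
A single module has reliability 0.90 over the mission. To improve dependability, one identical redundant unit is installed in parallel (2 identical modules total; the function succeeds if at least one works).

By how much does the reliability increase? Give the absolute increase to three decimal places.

0.090

R_before = 0.90
R_after = 1 − (1 − 0.90)^2 = 0.990
ΔR = 0.990 − 0.90 = 0.090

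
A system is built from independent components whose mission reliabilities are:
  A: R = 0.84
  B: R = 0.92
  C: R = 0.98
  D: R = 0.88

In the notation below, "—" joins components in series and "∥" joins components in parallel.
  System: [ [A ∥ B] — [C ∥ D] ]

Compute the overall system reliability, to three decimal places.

0.985

Parallel (A and B): 1 − (1 − 0.84000)(1 − 0.92000) = 0.98720
Parallel (C and D): 1 − (1 − 0.98000)(1 − 0.88000) = 0.99760
Series ([0.98720] and [0.99760]): 0.98720 × 0.99760 = 0.985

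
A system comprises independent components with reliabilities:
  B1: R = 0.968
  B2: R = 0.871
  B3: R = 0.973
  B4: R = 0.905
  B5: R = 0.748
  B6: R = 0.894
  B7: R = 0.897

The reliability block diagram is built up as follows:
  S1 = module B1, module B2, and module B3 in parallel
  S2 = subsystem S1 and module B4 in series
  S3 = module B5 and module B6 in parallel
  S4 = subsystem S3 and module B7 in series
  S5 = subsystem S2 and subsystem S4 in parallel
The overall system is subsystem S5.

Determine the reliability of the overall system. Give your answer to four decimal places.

Parallel (B1, B2, and B3): 1 − (1 − 0.968000)(1 − 0.871000)(1 − 0.973000) = 0.999889
Series ([0.999889] and B4): 0.999889 × 0.905000 = 0.904900
Parallel (B5 and B6): 1 − (1 − 0.748000)(1 − 0.894000) = 0.973288
Series ([0.973288] and B7): 0.973288 × 0.897000 = 0.873039
Parallel ([0.904900] and [0.873039]): 1 − (1 − 0.904900)(1 − 0.873039) = 0.9879

0.9879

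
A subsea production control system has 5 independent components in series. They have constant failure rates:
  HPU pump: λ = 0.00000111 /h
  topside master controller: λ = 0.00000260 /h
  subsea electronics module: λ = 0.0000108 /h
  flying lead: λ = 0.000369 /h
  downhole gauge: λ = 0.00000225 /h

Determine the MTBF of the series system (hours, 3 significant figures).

2590

Series of exponential components: λ_sys = Σ λ_i
λ_sys = 0.00000111 + 0.00000260 + 0.0000108 + 0.000369 + 0.00000225 = 3.8576e-04 /h
MTBF = 1 / λ_sys = 2590 h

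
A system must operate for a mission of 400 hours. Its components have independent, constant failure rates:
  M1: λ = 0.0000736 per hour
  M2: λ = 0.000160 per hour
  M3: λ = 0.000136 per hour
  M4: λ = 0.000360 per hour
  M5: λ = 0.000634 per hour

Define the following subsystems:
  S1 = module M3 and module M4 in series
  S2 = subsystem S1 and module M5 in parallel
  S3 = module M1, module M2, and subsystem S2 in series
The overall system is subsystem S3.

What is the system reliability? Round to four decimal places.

0.8741

R(M1) = exp(−0.0000736 × 400) = 0.970989
R(M2) = exp(−0.000160 × 400) = 0.938005
R(M3) = exp(−0.000136 × 400) = 0.947053
R(M4) = exp(−0.000360 × 400) = 0.865888
R(M5) = exp(−0.000634 × 400) = 0.776002
Series (M3 and M4): 0.947053 × 0.865888 = 0.820042
Parallel ([0.820042] and M5): 1 − (1 − 0.820042)(1 − 0.776002) = 0.959690
Series (M1, M2, and [0.959690]): 0.970989 × 0.938005 × 0.959690 = 0.8741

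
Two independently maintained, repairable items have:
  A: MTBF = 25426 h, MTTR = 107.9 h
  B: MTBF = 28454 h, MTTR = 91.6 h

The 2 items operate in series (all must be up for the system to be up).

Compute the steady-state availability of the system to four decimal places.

A(A) = MTBF/(MTBF+MTTR) = 25426/(25426+107.9) = 0.995774
A(B) = MTBF/(MTBF+MTTR) = 28454/(28454+91.6) = 0.996791
Series availability: 0.995774 × 0.996791 = 0.9926

0.9926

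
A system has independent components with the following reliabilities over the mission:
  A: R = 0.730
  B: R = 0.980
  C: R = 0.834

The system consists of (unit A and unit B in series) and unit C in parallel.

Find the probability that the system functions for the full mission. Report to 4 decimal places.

Series (A and B): 0.730000 × 0.980000 = 0.715400
Parallel ([0.715400] and C): 1 − (1 − 0.715400)(1 − 0.834000) = 0.9528

0.9528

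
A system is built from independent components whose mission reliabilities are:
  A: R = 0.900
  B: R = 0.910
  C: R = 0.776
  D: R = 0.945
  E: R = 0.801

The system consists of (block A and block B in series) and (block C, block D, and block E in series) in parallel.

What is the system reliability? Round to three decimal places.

0.925

Series (A and B): 0.90000 × 0.91000 = 0.81900
Series (C, D, and E): 0.77600 × 0.94500 × 0.80100 = 0.58739
Parallel ([0.81900] and [0.58739]): 1 − (1 − 0.81900)(1 − 0.58739) = 0.925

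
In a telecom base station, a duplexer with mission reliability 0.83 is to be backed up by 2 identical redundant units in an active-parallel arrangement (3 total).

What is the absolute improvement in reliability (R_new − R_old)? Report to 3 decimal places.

R_before = 0.83
R_after = 1 − (1 − 0.83)^3 = 0.995
ΔR = 0.995 − 0.83 = 0.165

0.165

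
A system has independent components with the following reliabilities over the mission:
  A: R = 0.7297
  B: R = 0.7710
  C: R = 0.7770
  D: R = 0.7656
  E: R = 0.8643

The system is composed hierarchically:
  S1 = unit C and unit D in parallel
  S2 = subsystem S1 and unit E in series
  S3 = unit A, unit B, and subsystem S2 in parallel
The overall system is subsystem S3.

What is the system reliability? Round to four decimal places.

Parallel (C and D): 1 − (1 − 0.777000)(1 − 0.765600) = 0.947729
Series ([0.947729] and E): 0.947729 × 0.864300 = 0.819122
Parallel (A, B, and [0.819122]): 1 − (1 − 0.729700)(1 − 0.771000)(1 − 0.819122) = 0.9888

0.9888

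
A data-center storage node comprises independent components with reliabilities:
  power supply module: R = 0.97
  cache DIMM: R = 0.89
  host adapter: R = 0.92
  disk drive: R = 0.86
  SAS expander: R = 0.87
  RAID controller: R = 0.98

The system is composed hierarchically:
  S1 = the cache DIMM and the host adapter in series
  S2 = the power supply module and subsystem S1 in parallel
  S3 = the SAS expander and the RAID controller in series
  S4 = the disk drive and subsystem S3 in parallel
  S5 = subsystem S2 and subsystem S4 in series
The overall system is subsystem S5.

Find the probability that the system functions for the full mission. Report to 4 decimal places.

Series (cache DIMM and host adapter): 0.890000 × 0.920000 = 0.818800
Parallel (power supply module and [0.818800]): 1 − (1 − 0.970000)(1 − 0.818800) = 0.994564
Series (SAS expander and RAID controller): 0.870000 × 0.980000 = 0.852600
Parallel (disk drive and [0.852600]): 1 − (1 − 0.860000)(1 − 0.852600) = 0.979364
Series ([0.994564] and [0.979364]): 0.994564 × 0.979364 = 0.9740

0.9740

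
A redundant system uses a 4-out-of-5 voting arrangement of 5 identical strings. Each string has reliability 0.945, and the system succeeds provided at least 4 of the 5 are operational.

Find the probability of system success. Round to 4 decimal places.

0.9729

R = Σ_{i=4}^{5} C(5,i) p^i (1−p)^{5−i} with p = 0.945
C(5,4)·0.945^4·0.055^1 = 0.219311
C(5,5)·0.945^5·0.055^0 = 0.753631
Sum = 0.9729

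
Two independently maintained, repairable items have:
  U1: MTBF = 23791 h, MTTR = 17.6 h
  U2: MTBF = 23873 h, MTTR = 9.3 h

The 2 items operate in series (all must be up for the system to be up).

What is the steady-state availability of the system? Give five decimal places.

A(U1) = MTBF/(MTBF+MTTR) = 23791/(23791+17.6) = 0.999261
A(U2) = MTBF/(MTBF+MTTR) = 23873/(23873+9.3) = 0.999611
Series availability: 0.999261 × 0.999611 = 0.99887

0.99887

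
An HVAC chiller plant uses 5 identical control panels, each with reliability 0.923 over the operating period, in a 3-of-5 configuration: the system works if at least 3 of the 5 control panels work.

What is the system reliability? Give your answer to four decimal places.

R = Σ_{i=3}^{5} C(5,i) p^i (1−p)^{5−i} with p = 0.923
C(5,3)·0.923^3·0.077^2 = 0.046622
C(5,4)·0.923^4·0.077^1 = 0.279426
C(5,5)·0.923^5·0.077^0 = 0.669898
Sum = 0.9959

0.9959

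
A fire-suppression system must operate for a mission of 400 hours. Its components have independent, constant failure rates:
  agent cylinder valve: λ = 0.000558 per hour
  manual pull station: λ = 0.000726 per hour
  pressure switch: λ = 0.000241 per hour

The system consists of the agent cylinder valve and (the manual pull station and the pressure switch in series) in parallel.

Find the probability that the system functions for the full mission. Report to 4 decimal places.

R(agent cylinder valve) = exp(−0.000558 × 400) = 0.799955
R(manual pull station) = exp(−0.000726 × 400) = 0.747964
R(pressure switch) = exp(−0.000241 × 400) = 0.908101
Series (manual pull station and pressure switch): 0.747964 × 0.908101 = 0.679227
Parallel (agent cylinder valve and [0.679227]): 1 − (1 − 0.799955)(1 − 0.679227) = 0.9358

0.9358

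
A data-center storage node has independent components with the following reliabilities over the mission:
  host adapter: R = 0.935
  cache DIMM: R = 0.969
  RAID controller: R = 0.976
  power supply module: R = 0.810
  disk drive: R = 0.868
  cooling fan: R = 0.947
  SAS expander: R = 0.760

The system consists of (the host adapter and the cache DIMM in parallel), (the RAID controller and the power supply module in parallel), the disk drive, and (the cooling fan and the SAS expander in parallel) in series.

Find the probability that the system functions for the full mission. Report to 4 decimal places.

0.8513

Parallel (host adapter and cache DIMM): 1 − (1 − 0.935000)(1 − 0.969000) = 0.997985
Parallel (RAID controller and power supply module): 1 − (1 − 0.976000)(1 − 0.810000) = 0.995440
Parallel (cooling fan and SAS expander): 1 − (1 − 0.947000)(1 − 0.760000) = 0.987280
Series ([0.997985], [0.995440], disk drive, and [0.987280]): 0.997985 × 0.995440 × 0.868000 × 0.987280 = 0.8513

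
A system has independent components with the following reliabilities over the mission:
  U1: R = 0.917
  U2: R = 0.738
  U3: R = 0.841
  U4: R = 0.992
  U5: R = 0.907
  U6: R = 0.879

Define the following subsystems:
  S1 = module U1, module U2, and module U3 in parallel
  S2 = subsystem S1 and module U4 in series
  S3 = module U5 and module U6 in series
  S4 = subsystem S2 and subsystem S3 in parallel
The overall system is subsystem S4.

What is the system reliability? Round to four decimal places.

0.9977

Parallel (U1, U2, and U3): 1 − (1 − 0.917000)(1 − 0.738000)(1 − 0.841000) = 0.996542
Series ([0.996542] and U4): 0.996542 × 0.992000 = 0.988570
Series (U5 and U6): 0.907000 × 0.879000 = 0.797253
Parallel ([0.988570] and [0.797253]): 1 − (1 − 0.988570)(1 − 0.797253) = 0.9977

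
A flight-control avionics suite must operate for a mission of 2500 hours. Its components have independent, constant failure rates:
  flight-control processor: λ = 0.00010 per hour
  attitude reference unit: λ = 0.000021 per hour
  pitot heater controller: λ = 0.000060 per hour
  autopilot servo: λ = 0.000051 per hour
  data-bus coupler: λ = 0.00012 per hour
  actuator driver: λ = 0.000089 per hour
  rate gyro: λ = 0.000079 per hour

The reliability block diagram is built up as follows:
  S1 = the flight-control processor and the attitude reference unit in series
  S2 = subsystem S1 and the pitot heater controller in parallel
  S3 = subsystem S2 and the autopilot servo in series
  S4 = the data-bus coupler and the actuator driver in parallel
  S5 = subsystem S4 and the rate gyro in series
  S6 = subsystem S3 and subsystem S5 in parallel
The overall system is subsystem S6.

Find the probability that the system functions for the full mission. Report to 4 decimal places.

0.9664

R(flight-control processor) = exp(−0.00010 × 2500) = 0.778801
R(attitude reference unit) = exp(−0.000021 × 2500) = 0.948854
R(pitot heater controller) = exp(−0.000060 × 2500) = 0.860708
R(autopilot servo) = exp(−0.000051 × 2500) = 0.880293
R(data-bus coupler) = exp(−0.00012 × 2500) = 0.740818
R(actuator driver) = exp(−0.000089 × 2500) = 0.800515
R(rate gyro) = exp(−0.000079 × 2500) = 0.820780
Series (flight-control processor and attitude reference unit): 0.778801 × 0.948854 = 0.738968
Parallel ([0.738968] and pitot heater controller): 1 − (1 − 0.738968)(1 − 0.860708) = 0.963640
Series ([0.963640] and autopilot servo): 0.963640 × 0.880293 = 0.848286
Parallel (data-bus coupler and actuator driver): 1 − (1 − 0.740818)(1 − 0.800515) = 0.948297
Series ([0.948297] and rate gyro): 0.948297 × 0.820780 = 0.778343
Parallel ([0.848286] and [0.778343]): 1 − (1 − 0.848286)(1 − 0.778343) = 0.9664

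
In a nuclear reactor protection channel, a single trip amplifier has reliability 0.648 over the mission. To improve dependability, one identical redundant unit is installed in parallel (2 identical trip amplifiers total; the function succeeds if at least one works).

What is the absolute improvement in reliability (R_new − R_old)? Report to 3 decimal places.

R_before = 0.648
R_after = 1 − (1 − 0.648)^2 = 0.876
ΔR = 0.876 − 0.648 = 0.228

0.228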